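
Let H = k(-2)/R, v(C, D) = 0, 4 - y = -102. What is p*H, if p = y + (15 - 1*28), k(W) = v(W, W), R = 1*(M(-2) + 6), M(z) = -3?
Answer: 0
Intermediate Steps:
y = 106 (y = 4 - 1*(-102) = 4 + 102 = 106)
R = 3 (R = 1*(-3 + 6) = 1*3 = 3)
k(W) = 0
H = 0 (H = 0/3 = 0*(⅓) = 0)
p = 93 (p = 106 + (15 - 1*28) = 106 + (15 - 28) = 106 - 13 = 93)
p*H = 93*0 = 0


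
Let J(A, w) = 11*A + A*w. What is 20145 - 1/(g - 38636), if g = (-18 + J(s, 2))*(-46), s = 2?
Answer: 785735581/39004 ≈ 20145.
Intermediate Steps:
g = -368 (g = (-18 + 2*(11 + 2))*(-46) = (-18 + 2*13)*(-46) = (-18 + 26)*(-46) = 8*(-46) = -368)
20145 - 1/(g - 38636) = 20145 - 1/(-368 - 38636) = 20145 - 1/(-39004) = 20145 - 1*(-1/39004) = 20145 + 1/39004 = 785735581/39004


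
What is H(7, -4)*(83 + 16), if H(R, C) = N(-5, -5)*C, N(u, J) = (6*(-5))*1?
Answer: 11880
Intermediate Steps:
N(u, J) = -30 (N(u, J) = -30*1 = -30)
H(R, C) = -30*C
H(7, -4)*(83 + 16) = (-30*(-4))*(83 + 16) = 120*99 = 11880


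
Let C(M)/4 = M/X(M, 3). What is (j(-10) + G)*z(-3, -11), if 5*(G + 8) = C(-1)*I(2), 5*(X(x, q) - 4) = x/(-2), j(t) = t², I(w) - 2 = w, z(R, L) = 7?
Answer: 26180/41 ≈ 638.54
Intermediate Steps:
I(w) = 2 + w
X(x, q) = 4 - x/10 (X(x, q) = 4 + (x/(-2))/5 = 4 + (x*(-½))/5 = 4 + (-x/2)/5 = 4 - x/10)
C(M) = 4*M/(4 - M/10) (C(M) = 4*(M/(4 - M/10)) = 4*M/(4 - M/10))
G = -360/41 (G = -8 + ((-40*(-1)/(-40 - 1))*(2 + 2))/5 = -8 + (-40*(-1)/(-41)*4)/5 = -8 + (-40*(-1)*(-1/41)*4)/5 = -8 + (-40/41*4)/5 = -8 + (⅕)*(-160/41) = -8 - 32/41 = -360/41 ≈ -8.7805)
(j(-10) + G)*z(-3, -11) = ((-10)² - 360/41)*7 = (100 - 360/41)*7 = (3740/41)*7 = 26180/41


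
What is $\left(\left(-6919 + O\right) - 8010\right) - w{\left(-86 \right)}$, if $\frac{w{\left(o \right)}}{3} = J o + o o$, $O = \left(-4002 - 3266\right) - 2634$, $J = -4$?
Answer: $-48051$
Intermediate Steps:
$O = -9902$ ($O = -7268 - 2634 = -9902$)
$w{\left(o \right)} = - 12 o + 3 o^{2}$ ($w{\left(o \right)} = 3 \left(- 4 o + o o\right) = 3 \left(- 4 o + o^{2}\right) = 3 \left(o^{2} - 4 o\right) = - 12 o + 3 o^{2}$)
$\left(\left(-6919 + O\right) - 8010\right) - w{\left(-86 \right)} = \left(\left(-6919 - 9902\right) - 8010\right) - 3 \left(-86\right) \left(-4 - 86\right) = \left(-16821 - 8010\right) - 3 \left(-86\right) \left(-90\right) = -24831 - 23220 = -48051$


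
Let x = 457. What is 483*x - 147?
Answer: 220584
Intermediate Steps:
483*x - 147 = 483*457 - 147 = 220731 - 147 = 220584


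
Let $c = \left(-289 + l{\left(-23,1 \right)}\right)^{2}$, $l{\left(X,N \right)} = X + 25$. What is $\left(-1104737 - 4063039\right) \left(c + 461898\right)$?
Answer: $-2812649940192$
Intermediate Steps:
$l{\left(X,N \right)} = 25 + X$
$c = 82369$ ($c = \left(-289 + \left(25 - 23\right)\right)^{2} = \left(-289 + 2\right)^{2} = \left(-287\right)^{2} = 82369$)
$\left(-1104737 - 4063039\right) \left(c + 461898\right) = \left(-1104737 - 4063039\right) \left(82369 + 461898\right) = \left(-5167776\right) 544267 = -2812649940192$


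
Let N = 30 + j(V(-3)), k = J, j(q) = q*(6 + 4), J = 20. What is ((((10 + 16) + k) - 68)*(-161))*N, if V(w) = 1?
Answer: 141680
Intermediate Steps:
j(q) = 10*q (j(q) = q*10 = 10*q)
k = 20
N = 40 (N = 30 + 10*1 = 30 + 10 = 40)
((((10 + 16) + k) - 68)*(-161))*N = ((((10 + 16) + 20) - 68)*(-161))*40 = (((26 + 20) - 68)*(-161))*40 = ((46 - 68)*(-161))*40 = -22*(-161)*40 = 3542*40 = 141680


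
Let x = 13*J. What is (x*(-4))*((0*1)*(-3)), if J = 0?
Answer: 0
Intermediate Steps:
x = 0 (x = 13*0 = 0)
(x*(-4))*((0*1)*(-3)) = (0*(-4))*((0*1)*(-3)) = 0*(0*(-3)) = 0*0 = 0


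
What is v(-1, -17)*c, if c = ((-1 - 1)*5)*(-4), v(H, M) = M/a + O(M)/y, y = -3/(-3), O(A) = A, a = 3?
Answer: -2720/3 ≈ -906.67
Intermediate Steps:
y = 1 (y = -3*(-⅓) = 1)
v(H, M) = 4*M/3 (v(H, M) = M/3 + M/1 = M*(⅓) + M*1 = M/3 + M = 4*M/3)
c = 40 (c = -2*5*(-4) = -10*(-4) = 40)
v(-1, -17)*c = ((4/3)*(-17))*40 = -68/3*40 = -2720/3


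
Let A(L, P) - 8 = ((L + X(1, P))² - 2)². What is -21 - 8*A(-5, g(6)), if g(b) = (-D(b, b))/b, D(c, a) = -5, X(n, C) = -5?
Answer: -76917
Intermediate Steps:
g(b) = 5/b (g(b) = (-1*(-5))/b = 5/b)
A(L, P) = 8 + (-2 + (-5 + L)²)² (A(L, P) = 8 + ((L - 5)² - 2)² = 8 + ((-5 + L)² - 2)² = 8 + (-2 + (-5 + L)²)²)
-21 - 8*A(-5, g(6)) = -21 - 8*(8 + (-2 + (-5 - 5)²)²) = -21 - 8*(8 + (-2 + (-10)²)²) = -21 - 8*(8 + (-2 + 100)²) = -21 - 8*(8 + 98²) = -21 - 8*(8 + 9604) = -21 - 8*9612 = -21 - 76896 = -76917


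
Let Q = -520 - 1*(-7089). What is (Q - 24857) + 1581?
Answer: -16707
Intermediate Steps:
Q = 6569 (Q = -520 + 7089 = 6569)
(Q - 24857) + 1581 = (6569 - 24857) + 1581 = -18288 + 1581 = -16707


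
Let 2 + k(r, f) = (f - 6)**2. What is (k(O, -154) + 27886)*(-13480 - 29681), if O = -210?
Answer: -2308422924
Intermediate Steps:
k(r, f) = -2 + (-6 + f)**2 (k(r, f) = -2 + (f - 6)**2 = -2 + (-6 + f)**2)
(k(O, -154) + 27886)*(-13480 - 29681) = ((-2 + (-6 - 154)**2) + 27886)*(-13480 - 29681) = ((-2 + (-160)**2) + 27886)*(-43161) = ((-2 + 25600) + 27886)*(-43161) = (25598 + 27886)*(-43161) = 53484*(-43161) = -2308422924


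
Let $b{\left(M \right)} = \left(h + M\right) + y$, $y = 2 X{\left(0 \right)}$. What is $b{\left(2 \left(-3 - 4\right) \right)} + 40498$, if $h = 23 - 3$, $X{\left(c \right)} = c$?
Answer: $40504$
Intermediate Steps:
$h = 20$
$y = 0$ ($y = 2 \cdot 0 = 0$)
$b{\left(M \right)} = 20 + M$ ($b{\left(M \right)} = \left(20 + M\right) + 0 = 20 + M$)
$b{\left(2 \left(-3 - 4\right) \right)} + 40498 = \left(20 + 2 \left(-3 - 4\right)\right) + 40498 = \left(20 + 2 \left(-7\right)\right) + 40498 = \left(20 - 14\right) + 40498 = 6 + 40498 = 40504$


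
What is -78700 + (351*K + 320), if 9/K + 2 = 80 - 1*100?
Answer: -1727519/22 ≈ -78524.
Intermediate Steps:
K = -9/22 (K = 9/(-2 + (80 - 1*100)) = 9/(-2 + (80 - 100)) = 9/(-2 - 20) = 9/(-22) = 9*(-1/22) = -9/22 ≈ -0.40909)
-78700 + (351*K + 320) = -78700 + (351*(-9/22) + 320) = -78700 + (-3159/22 + 320) = -78700 + 3881/22 = -1727519/22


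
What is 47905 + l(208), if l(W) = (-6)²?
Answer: 47941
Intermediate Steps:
l(W) = 36
47905 + l(208) = 47905 + 36 = 47941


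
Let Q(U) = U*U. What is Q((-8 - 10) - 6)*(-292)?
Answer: -168192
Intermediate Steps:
Q(U) = U²
Q((-8 - 10) - 6)*(-292) = ((-8 - 10) - 6)²*(-292) = (-18 - 6)²*(-292) = (-24)²*(-292) = 576*(-292) = -168192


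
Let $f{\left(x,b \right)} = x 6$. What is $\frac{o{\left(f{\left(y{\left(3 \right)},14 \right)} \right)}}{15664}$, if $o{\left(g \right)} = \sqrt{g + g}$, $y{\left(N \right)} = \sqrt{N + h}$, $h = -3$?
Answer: $0$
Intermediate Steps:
$y{\left(N \right)} = \sqrt{-3 + N}$ ($y{\left(N \right)} = \sqrt{N - 3} = \sqrt{-3 + N}$)
$f{\left(x,b \right)} = 6 x$
$o{\left(g \right)} = \sqrt{2} \sqrt{g}$ ($o{\left(g \right)} = \sqrt{2 g} = \sqrt{2} \sqrt{g}$)
$\frac{o{\left(f{\left(y{\left(3 \right)},14 \right)} \right)}}{15664} = \frac{\sqrt{2} \sqrt{6 \sqrt{-3 + 3}}}{15664} = \sqrt{2} \sqrt{6 \sqrt{0}} \cdot \frac{1}{15664} = \sqrt{2} \sqrt{6 \cdot 0} \cdot \frac{1}{15664} = \sqrt{2} \sqrt{0} \cdot \frac{1}{15664} = \sqrt{2} \cdot 0 \cdot \frac{1}{15664} = 0 \cdot \frac{1}{15664} = 0$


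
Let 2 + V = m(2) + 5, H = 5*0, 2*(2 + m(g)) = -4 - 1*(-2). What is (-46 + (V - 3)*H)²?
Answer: 2116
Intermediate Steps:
m(g) = -3 (m(g) = -2 + (-4 - 1*(-2))/2 = -2 + (-4 + 2)/2 = -2 + (½)*(-2) = -2 - 1 = -3)
H = 0
V = 0 (V = -2 + (-3 + 5) = -2 + 2 = 0)
(-46 + (V - 3)*H)² = (-46 + (0 - 3)*0)² = (-46 - 3*0)² = (-46 + 0)² = (-46)² = 2116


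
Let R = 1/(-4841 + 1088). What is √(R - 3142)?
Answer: I*√4917233559/1251 ≈ 56.054*I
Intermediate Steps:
R = -1/3753 (R = 1/(-3753) = -1/3753 ≈ -0.00026645)
√(R - 3142) = √(-1/3753 - 3142) = √(-11791927/3753) = I*√4917233559/1251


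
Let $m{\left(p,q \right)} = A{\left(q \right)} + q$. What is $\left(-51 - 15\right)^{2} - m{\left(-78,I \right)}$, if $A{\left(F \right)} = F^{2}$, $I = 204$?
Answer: $-37464$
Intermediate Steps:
$m{\left(p,q \right)} = q + q^{2}$ ($m{\left(p,q \right)} = q^{2} + q = q + q^{2}$)
$\left(-51 - 15\right)^{2} - m{\left(-78,I \right)} = \left(-51 - 15\right)^{2} - 204 \left(1 + 204\right) = \left(-66\right)^{2} - 204 \cdot 205 = 4356 - 41820 = -37464$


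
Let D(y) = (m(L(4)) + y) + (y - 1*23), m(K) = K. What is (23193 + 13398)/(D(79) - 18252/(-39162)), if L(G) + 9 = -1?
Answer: 238829457/818917 ≈ 291.64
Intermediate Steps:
L(G) = -10 (L(G) = -9 - 1 = -10)
D(y) = -33 + 2*y (D(y) = (-10 + y) + (y - 1*23) = (-10 + y) + (y - 23) = (-10 + y) + (-23 + y) = -33 + 2*y)
(23193 + 13398)/(D(79) - 18252/(-39162)) = (23193 + 13398)/((-33 + 2*79) - 18252/(-39162)) = 36591/((-33 + 158) - 18252*(-1/39162)) = 36591/(125 + 3042/6527) = 36591/(818917/6527) = 36591*(6527/818917) = 238829457/818917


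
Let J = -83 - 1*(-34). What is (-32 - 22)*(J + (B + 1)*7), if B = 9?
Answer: -1134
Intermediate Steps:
J = -49 (J = -83 + 34 = -49)
(-32 - 22)*(J + (B + 1)*7) = (-32 - 22)*(-49 + (9 + 1)*7) = -54*(-49 + 10*7) = -54*(-49 + 70) = -54*21 = -1134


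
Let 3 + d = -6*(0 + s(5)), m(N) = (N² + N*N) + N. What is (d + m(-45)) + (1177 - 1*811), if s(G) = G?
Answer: 4338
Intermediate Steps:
m(N) = N + 2*N² (m(N) = (N² + N²) + N = 2*N² + N = N + 2*N²)
d = -33 (d = -3 - 6*(0 + 5) = -3 - 6*5 = -3 - 30 = -33)
(d + m(-45)) + (1177 - 1*811) = (-33 - 45*(1 + 2*(-45))) + (1177 - 1*811) = (-33 - 45*(1 - 90)) + (1177 - 811) = (-33 - 45*(-89)) + 366 = (-33 + 4005) + 366 = 3972 + 366 = 4338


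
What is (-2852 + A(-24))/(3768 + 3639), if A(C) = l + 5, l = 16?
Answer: -2831/7407 ≈ -0.38221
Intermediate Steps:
A(C) = 21 (A(C) = 16 + 5 = 21)
(-2852 + A(-24))/(3768 + 3639) = (-2852 + 21)/(3768 + 3639) = -2831/7407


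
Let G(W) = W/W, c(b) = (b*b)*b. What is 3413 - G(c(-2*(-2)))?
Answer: 3412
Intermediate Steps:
c(b) = b³ (c(b) = b²*b = b³)
G(W) = 1
3413 - G(c(-2*(-2))) = 3413 - 1*1 = 3413 - 1 = 3412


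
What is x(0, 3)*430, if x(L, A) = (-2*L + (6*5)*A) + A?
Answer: 39990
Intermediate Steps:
x(L, A) = -2*L + 31*A (x(L, A) = (-2*L + 30*A) + A = -2*L + 31*A)
x(0, 3)*430 = (-2*0 + 31*3)*430 = (0 + 93)*430 = 93*430 = 39990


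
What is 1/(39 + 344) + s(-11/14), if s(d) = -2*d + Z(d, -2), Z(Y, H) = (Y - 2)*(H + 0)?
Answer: 19157/2681 ≈ 7.1455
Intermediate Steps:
Z(Y, H) = H*(-2 + Y) (Z(Y, H) = (-2 + Y)*H = H*(-2 + Y))
s(d) = 4 - 4*d (s(d) = -2*d - 2*(-2 + d) = -2*d + (4 - 2*d) = 4 - 4*d)
1/(39 + 344) + s(-11/14) = 1/(39 + 344) + (4 - (-44)/14) = 1/383 + (4 - (-44)/14) = 1/383 + (4 - 4*(-11/14)) = 1/383 + (4 + 22/7) = 1/383 + 50/7 = 19157/2681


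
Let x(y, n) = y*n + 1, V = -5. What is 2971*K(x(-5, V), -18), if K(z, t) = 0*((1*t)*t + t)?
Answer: 0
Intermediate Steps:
x(y, n) = 1 + n*y (x(y, n) = n*y + 1 = 1 + n*y)
K(z, t) = 0 (K(z, t) = 0*(t*t + t) = 0*(t² + t) = 0*(t + t²) = 0)
2971*K(x(-5, V), -18) = 2971*0 = 0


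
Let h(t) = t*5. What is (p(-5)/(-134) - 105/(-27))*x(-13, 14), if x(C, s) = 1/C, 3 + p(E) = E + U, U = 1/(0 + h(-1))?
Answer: -23819/78390 ≈ -0.30385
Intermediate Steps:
h(t) = 5*t
U = -⅕ (U = 1/(0 + 5*(-1)) = 1/(0 - 5) = 1/(-5) = -⅕ ≈ -0.20000)
p(E) = -16/5 + E (p(E) = -3 + (E - ⅕) = -3 + (-⅕ + E) = -16/5 + E)
(p(-5)/(-134) - 105/(-27))*x(-13, 14) = ((-16/5 - 5)/(-134) - 105/(-27))/(-13) = (-41/5*(-1/134) - 105*(-1/27))*(-1/13) = (41/670 + 35/9)*(-1/13) = (23819/6030)*(-1/13) = -23819/78390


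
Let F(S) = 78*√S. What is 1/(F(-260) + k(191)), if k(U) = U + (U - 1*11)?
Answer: 371/1719481 - 156*I*√65/1719481 ≈ 0.00021576 - 0.00073145*I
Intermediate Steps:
k(U) = -11 + 2*U (k(U) = U + (U - 11) = U + (-11 + U) = -11 + 2*U)
1/(F(-260) + k(191)) = 1/(78*√(-260) + (-11 + 2*191)) = 1/(78*(2*I*√65) + (-11 + 382)) = 1/(156*I*√65 + 371) = 1/(371 + 156*I*√65)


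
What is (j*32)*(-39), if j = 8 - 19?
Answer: 13728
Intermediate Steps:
j = -11
(j*32)*(-39) = -11*32*(-39) = -352*(-39) = 13728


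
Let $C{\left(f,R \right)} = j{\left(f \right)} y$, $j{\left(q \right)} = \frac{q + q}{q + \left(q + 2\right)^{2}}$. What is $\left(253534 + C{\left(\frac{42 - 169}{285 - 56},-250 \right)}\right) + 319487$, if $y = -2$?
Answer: $\frac{23057850185}{40239} \approx 5.7302 \cdot 10^{5}$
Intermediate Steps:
$j{\left(q \right)} = \frac{2 q}{q + \left(2 + q\right)^{2}}$
$C{\left(f,R \right)} = - \frac{4 f}{f + \left(2 + f\right)^{2}}$ ($C{\left(f,R \right)} = \frac{2 f}{f + \left(2 + f\right)^{2}} \left(-2\right) = - \frac{4 f}{f + \left(2 + f\right)^{2}}$)
$\left(253534 + C{\left(\frac{42 - 169}{285 - 56},-250 \right)}\right) + 319487 = \left(253534 - \frac{4 \frac{42 - 169}{285 - 56}}{\frac{42 - 169}{285 - 56} + \left(2 + \frac{42 - 169}{285 - 56}\right)^{2}}\right) + 319487 = \left(253534 - \frac{4 \left(- \frac{127}{229}\right)}{- \frac{127}{229} + \left(2 - \frac{127}{229}\right)^{2}}\right) + 319487 = \left(253534 - \frac{4 \left(\left(-127\right) \frac{1}{229}\right)}{\left(-127\right) \frac{1}{229} + \left(2 - \frac{127}{229}\right)^{2}}\right) + 319487 = \left(253534 - - \frac{508}{229 \left(- \frac{127}{229} + \left(2 - \frac{127}{229}\right)^{2}\right)}\right) + 319487 = \left(253534 - - \frac{508}{229 \left(- \frac{127}{229} + \left(\frac{331}{229}\right)^{2}\right)}\right) + 319487 = \left(253534 - - \frac{508}{229 \left(- \frac{127}{229} + \frac{109561}{52441}\right)}\right) + 319487 = \left(253534 - - \frac{508}{229 \cdot \frac{80478}{52441}}\right) + 319487 = \left(253534 - \left(- \frac{508}{229}\right) \frac{52441}{80478}\right) + 319487 = \left(253534 + \frac{58166}{40239}\right) + 319487 = \frac{10202012792}{40239} + 319487 = \frac{23057850185}{40239}$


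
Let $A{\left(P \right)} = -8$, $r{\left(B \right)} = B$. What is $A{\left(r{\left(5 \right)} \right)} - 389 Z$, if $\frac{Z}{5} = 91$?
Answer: $-177003$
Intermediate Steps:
$Z = 455$ ($Z = 5 \cdot 91 = 455$)
$A{\left(r{\left(5 \right)} \right)} - 389 Z = -8 - 176995 = -177003$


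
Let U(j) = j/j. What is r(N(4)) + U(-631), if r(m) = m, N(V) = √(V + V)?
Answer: 1 + 2*√2 ≈ 3.8284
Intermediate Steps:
U(j) = 1
N(V) = √2*√V (N(V) = √(2*V) = √2*√V)
r(N(4)) + U(-631) = √2*√4 + 1 = √2*2 + 1 = 2*√2 + 1 = 1 + 2*√2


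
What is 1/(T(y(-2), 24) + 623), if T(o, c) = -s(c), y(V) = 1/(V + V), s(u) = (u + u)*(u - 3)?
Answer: -1/385 ≈ -0.0025974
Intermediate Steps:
s(u) = 2*u*(-3 + u) (s(u) = (2*u)*(-3 + u) = 2*u*(-3 + u))
y(V) = 1/(2*V)
T(o, c) = -2*c*(-3 + c)
1/(T(y(-2), 24) + 623) = 1/(2*24*(3 - 1*24) + 623) = 1/(2*24*(3 - 24) + 623) = 1/(2*24*(-21) + 623) = 1/(-1008 + 623) = 1/(-385) = -1/385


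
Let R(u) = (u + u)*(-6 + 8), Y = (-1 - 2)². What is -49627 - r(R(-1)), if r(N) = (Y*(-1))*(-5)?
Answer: -49672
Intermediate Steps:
Y = 9 (Y = (-3)² = 9)
R(u) = 4*u (R(u) = (2*u)*2 = 4*u)
r(N) = 45 (r(N) = (9*(-1))*(-5) = -9*(-5) = 45)
-49627 - r(R(-1)) = -49627 - 1*45 = -49627 - 45 = -49672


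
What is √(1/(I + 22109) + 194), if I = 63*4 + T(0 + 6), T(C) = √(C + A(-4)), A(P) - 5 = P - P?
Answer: √(4338035 + 194*√11)/√(22361 + √11) ≈ 13.928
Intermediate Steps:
A(P) = 5 (A(P) = 5 + (P - P) = 5 + 0 = 5)
T(C) = √(5 + C) (T(C) = √(C + 5) = √(5 + C))
I = 252 + √11 (I = 63*4 + √(5 + (0 + 6)) = 252 + √(5 + 6) = 252 + √11 ≈ 255.32)
√(1/(I + 22109) + 194) = √(1/((252 + √11) + 22109) + 194) = √(1/(22361 + √11) + 194) = √(194 + 1/(22361 + √11))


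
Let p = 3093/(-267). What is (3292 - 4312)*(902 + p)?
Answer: -80831940/89 ≈ -9.0822e+5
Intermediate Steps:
p = -1031/89 (p = 3093*(-1/267) = -1031/89 ≈ -11.584)
(3292 - 4312)*(902 + p) = (3292 - 4312)*(902 - 1031/89) = -1020*79247/89 = -80831940/89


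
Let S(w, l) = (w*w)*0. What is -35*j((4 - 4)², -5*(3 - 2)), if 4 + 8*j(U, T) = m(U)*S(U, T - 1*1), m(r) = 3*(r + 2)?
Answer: 35/2 ≈ 17.500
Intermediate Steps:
m(r) = 6 + 3*r (m(r) = 3*(2 + r) = 6 + 3*r)
S(w, l) = 0 (S(w, l) = w²*0 = 0)
j(U, T) = -½ (j(U, T) = -½ + ((6 + 3*U)*0)/8 = -½ + (⅛)*0 = -½ + 0 = -½)
-35*j((4 - 4)², -5*(3 - 2)) = -35*(-½) = 35/2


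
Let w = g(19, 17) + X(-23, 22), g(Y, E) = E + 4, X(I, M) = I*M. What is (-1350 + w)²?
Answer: 3367225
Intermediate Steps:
g(Y, E) = 4 + E
w = -485 (w = (4 + 17) - 23*22 = 21 - 506 = -485)
(-1350 + w)² = (-1350 - 485)² = (-1835)² = 3367225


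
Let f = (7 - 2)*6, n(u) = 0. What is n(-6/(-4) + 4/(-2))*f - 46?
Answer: -46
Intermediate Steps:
f = 30 (f = 5*6 = 30)
n(-6/(-4) + 4/(-2))*f - 46 = 0*30 - 46 = 0 - 46 = -46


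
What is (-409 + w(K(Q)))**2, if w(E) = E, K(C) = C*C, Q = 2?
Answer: 164025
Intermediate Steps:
K(C) = C**2
(-409 + w(K(Q)))**2 = (-409 + 2**2)**2 = (-409 + 4)**2 = (-405)**2 = 164025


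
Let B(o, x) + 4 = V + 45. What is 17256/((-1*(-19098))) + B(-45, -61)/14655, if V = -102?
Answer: 4661513/5182985 ≈ 0.89939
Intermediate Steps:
B(o, x) = -61 (B(o, x) = -4 + (-102 + 45) = -4 - 57 = -61)
17256/((-1*(-19098))) + B(-45, -61)/14655 = 17256/((-1*(-19098))) - 61/14655 = 17256/19098 - 61*1/14655 = 17256*(1/19098) - 61/14655 = 2876/3183 - 61/14655 = 4661513/5182985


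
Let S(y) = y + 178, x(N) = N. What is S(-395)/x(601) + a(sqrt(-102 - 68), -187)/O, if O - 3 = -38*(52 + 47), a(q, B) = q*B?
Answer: -217/601 + 187*I*sqrt(170)/3759 ≈ -0.36106 + 0.64863*I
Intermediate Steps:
a(q, B) = B*q
O = -3759 (O = 3 - 38*(52 + 47) = 3 - 38*99 = 3 - 3762 = -3759)
S(y) = 178 + y
S(-395)/x(601) + a(sqrt(-102 - 68), -187)/O = (178 - 395)/601 - 187*sqrt(-102 - 68)/(-3759) = -217*1/601 - 187*I*sqrt(170)*(-1/3759) = -217/601 - 187*I*sqrt(170)*(-1/3759) = -217/601 + 187*I*sqrt(170)/3759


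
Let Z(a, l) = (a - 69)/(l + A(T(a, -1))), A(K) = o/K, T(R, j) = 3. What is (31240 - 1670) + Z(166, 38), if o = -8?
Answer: 3134711/106 ≈ 29573.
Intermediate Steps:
A(K) = -8/K
Z(a, l) = (-69 + a)/(-8/3 + l) (Z(a, l) = (a - 69)/(l - 8/3) = (-69 + a)/(l - 8*⅓) = (-69 + a)/(l - 8/3) = (-69 + a)/(-8/3 + l))
(31240 - 1670) + Z(166, 38) = (31240 - 1670) + 3*(-69 + 166)/(-8 + 3*38) = 29570 + 3*97/(-8 + 114) = 29570 + 3*97/106 = 29570 + 3*(1/106)*97 = 29570 + 291/106 = 3134711/106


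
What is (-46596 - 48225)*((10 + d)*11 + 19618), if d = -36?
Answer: -1833079572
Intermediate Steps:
(-46596 - 48225)*((10 + d)*11 + 19618) = (-46596 - 48225)*((10 - 36)*11 + 19618) = -94821*(-26*11 + 19618) = -94821*(-286 + 19618) = -94821*19332 = -1833079572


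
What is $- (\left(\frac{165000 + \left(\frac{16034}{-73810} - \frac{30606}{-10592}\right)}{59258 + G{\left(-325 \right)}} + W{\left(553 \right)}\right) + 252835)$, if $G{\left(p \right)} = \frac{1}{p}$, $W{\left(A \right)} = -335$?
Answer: $- \frac{190090179813713006895}{752824093427824} \approx -2.525 \cdot 10^{5}$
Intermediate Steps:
$- (\left(\frac{165000 + \left(\frac{16034}{-73810} - \frac{30606}{-10592}\right)}{59258 + G{\left(-325 \right)}} + W{\left(553 \right)}\right) + 252835) = - (\left(\frac{165000 + \left(\frac{16034}{-73810} - \frac{30606}{-10592}\right)}{59258 + \frac{1}{-325}} - 335\right) + 252835) = - (\left(\frac{165000 + \left(16034 \left(- \frac{1}{73810}\right) - - \frac{15303}{5296}\right)}{59258 - \frac{1}{325}} - 335\right) + 252835) = - (\left(\frac{165000 + \left(- \frac{8017}{36905} + \frac{15303}{5296}\right)}{\frac{19258849}{325}} - 335\right) + 252835) = - (\left(\left(165000 + \frac{522299183}{195448880}\right) \frac{325}{19258849} - 335\right) + 252835) = - (\left(\frac{32249587499183}{195448880} \cdot \frac{325}{19258849} - 335\right) + 252835) = - (\left(\frac{2096223187446895}{752824093427824} - 335\right) + 252835) = - (- \frac{250099848110874145}{752824093427824} + 252835) = \left(-1\right) \frac{190090179813713006895}{752824093427824} = - \frac{190090179813713006895}{752824093427824}$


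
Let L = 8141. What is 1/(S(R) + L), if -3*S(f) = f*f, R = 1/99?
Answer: 29403/239369822 ≈ 0.00012283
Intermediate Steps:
R = 1/99 ≈ 0.010101
S(f) = -f**2/3 (S(f) = -f*f/3 = -f**2/3)
1/(S(R) + L) = 1/(-(1/99)**2/3 + 8141) = 1/(-1/3*1/9801 + 8141) = 1/(-1/29403 + 8141) = 1/(239369822/29403) = 29403/239369822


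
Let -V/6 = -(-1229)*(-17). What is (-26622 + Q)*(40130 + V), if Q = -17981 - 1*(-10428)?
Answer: -5655552400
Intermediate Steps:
Q = -7553 (Q = -17981 + 10428 = -7553)
V = 125358 (V = -(-7374)*(-1*(-17)) = -(-7374)*17 = -6*(-20893) = 125358)
(-26622 + Q)*(40130 + V) = (-26622 - 7553)*(40130 + 125358) = -34175*165488 = -5655552400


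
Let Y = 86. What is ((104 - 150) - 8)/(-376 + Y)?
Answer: 27/145 ≈ 0.18621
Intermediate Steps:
((104 - 150) - 8)/(-376 + Y) = ((104 - 150) - 8)/(-376 + 86) = (-46 - 8)/(-290) = -54*(-1/290) = 27/145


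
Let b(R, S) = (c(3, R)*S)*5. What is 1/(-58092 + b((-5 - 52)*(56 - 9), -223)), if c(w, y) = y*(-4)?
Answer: -1/12006432 ≈ -8.3289e-8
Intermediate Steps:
c(w, y) = -4*y
b(R, S) = -20*R*S (b(R, S) = ((-4*R)*S)*5 = -4*R*S*5 = -20*R*S)
1/(-58092 + b((-5 - 52)*(56 - 9), -223)) = 1/(-58092 - 20*(-5 - 52)*(56 - 9)*(-223)) = 1/(-58092 - 20*(-57*47)*(-223)) = 1/(-58092 - 20*(-2679)*(-223)) = 1/(-58092 - 11948340) = 1/(-12006432) = -1/12006432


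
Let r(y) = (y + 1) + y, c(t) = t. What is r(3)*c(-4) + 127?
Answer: 99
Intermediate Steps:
r(y) = 1 + 2*y (r(y) = (1 + y) + y = 1 + 2*y)
r(3)*c(-4) + 127 = (1 + 2*3)*(-4) + 127 = (1 + 6)*(-4) + 127 = 7*(-4) + 127 = -28 + 127 = 99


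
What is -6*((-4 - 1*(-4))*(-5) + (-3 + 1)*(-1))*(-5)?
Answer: 60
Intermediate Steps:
-6*((-4 - 1*(-4))*(-5) + (-3 + 1)*(-1))*(-5) = -6*((-4 + 4)*(-5) - 2*(-1))*(-5) = -6*(0*(-5) + 2)*(-5) = -6*(0 + 2)*(-5) = -6*2*(-5) = -12*(-5) = 60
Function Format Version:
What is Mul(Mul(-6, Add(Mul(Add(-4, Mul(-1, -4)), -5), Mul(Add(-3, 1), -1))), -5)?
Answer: 60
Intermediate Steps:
Mul(Mul(-6, Add(Mul(Add(-4, Mul(-1, -4)), -5), Mul(Add(-3, 1), -1))), -5) = Mul(Mul(-6, Add(Mul(Add(-4, 4), -5), Mul(-2, -1))), -5) = Mul(Mul(-6, Add(Mul(0, -5), 2)), -5) = Mul(Mul(-6, Add(0, 2)), -5) = Mul(Mul(-6, 2), -5) = Mul(-12, -5) = 60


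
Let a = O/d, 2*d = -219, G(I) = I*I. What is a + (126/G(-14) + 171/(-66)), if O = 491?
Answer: -108464/16863 ≈ -6.4321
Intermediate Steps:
G(I) = I²
d = -219/2 (d = (½)*(-219) = -219/2 ≈ -109.50)
a = -982/219 (a = 491/(-219/2) = 491*(-2/219) = -982/219 ≈ -4.4840)
a + (126/G(-14) + 171/(-66)) = -982/219 + (126/((-14)²) + 171/(-66)) = -982/219 + (126/196 + 171*(-1/66)) = -982/219 + (126*(1/196) - 57/22) = -982/219 + (9/14 - 57/22) = -982/219 - 150/77 = -108464/16863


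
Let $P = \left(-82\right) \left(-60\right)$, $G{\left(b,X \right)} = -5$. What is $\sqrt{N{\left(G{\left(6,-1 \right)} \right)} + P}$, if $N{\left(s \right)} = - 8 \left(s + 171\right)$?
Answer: $2 \sqrt{898} \approx 59.933$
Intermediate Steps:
$N{\left(s \right)} = -1368 - 8 s$ ($N{\left(s \right)} = - 8 \left(171 + s\right) = -1368 - 8 s$)
$P = 4920$
$\sqrt{N{\left(G{\left(6,-1 \right)} \right)} + P} = \sqrt{\left(-1368 - -40\right) + 4920} = \sqrt{\left(-1368 + 40\right) + 4920} = \sqrt{-1328 + 4920} = \sqrt{3592} = 2 \sqrt{898}$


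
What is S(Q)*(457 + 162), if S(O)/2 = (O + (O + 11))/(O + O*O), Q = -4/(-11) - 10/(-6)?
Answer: 10152219/3350 ≈ 3030.5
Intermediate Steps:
Q = 67/33 (Q = -4*(-1/11) - 10*(-⅙) = 4/11 + 5/3 = 67/33 ≈ 2.0303)
S(O) = 2*(11 + 2*O)/(O + O²) (S(O) = 2*((O + (O + 11))/(O + O*O)) = 2*((O + (11 + O))/(O + O²)) = 2*((11 + 2*O)/(O + O²)) = 2*(11 + 2*O)/(O + O²))
S(Q)*(457 + 162) = (2*(11 + 2*(67/33))/((67/33)*(1 + 67/33)))*(457 + 162) = (2*(33/67)*(11 + 134/33)/(100/33))*619 = (2*(33/67)*(33/100)*(497/33))*619 = (16401/3350)*619 = 10152219/3350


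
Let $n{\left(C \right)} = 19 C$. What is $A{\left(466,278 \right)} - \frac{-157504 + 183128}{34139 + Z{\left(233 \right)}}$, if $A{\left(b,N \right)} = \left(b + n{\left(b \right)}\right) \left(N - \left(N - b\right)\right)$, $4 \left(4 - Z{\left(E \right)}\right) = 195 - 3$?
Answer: $\frac{148078650776}{34095} \approx 4.3431 \cdot 10^{6}$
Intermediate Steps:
$Z{\left(E \right)} = -44$ ($Z{\left(E \right)} = 4 - \frac{195 - 3}{4} = 4 - 48 = -44$)
$A{\left(b,N \right)} = 20 b^{2}$ ($A{\left(b,N \right)} = \left(b + 19 b\right) \left(N - \left(N - b\right)\right) = 20 b b = 20 b^{2}$)
$A{\left(466,278 \right)} - \frac{-157504 + 183128}{34139 + Z{\left(233 \right)}} = 20 \cdot 466^{2} - \frac{-157504 + 183128}{34139 - 44} = 20 \cdot 217156 - \frac{25624}{34095} = 4343120 - 25624 \cdot \frac{1}{34095} = 4343120 - \frac{25624}{34095} = \frac{148078650776}{34095}$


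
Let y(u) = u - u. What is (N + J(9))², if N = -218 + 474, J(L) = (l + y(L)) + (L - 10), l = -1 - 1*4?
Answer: 62500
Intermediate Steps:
l = -5 (l = -1 - 4 = -5)
y(u) = 0
J(L) = -15 + L (J(L) = (-5 + 0) + (L - 10) = -5 + (-10 + L) = -15 + L)
N = 256
(N + J(9))² = (256 + (-15 + 9))² = (256 - 6)² = 250² = 62500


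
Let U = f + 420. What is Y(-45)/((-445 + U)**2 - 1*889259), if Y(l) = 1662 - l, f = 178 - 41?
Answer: -1707/876715 ≈ -0.0019470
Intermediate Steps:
f = 137
U = 557 (U = 137 + 420 = 557)
Y(-45)/((-445 + U)**2 - 1*889259) = (1662 - 1*(-45))/((-445 + 557)**2 - 1*889259) = (1662 + 45)/(112**2 - 889259) = 1707/(12544 - 889259) = 1707/(-876715) = 1707*(-1/876715) = -1707/876715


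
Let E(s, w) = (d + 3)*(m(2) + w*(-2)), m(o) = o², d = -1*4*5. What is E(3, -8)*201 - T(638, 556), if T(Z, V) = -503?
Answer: -67837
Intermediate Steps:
d = -20 (d = -4*5 = -20)
E(s, w) = -68 + 34*w (E(s, w) = (-20 + 3)*(2² + w*(-2)) = -17*(4 - 2*w) = -68 + 34*w)
E(3, -8)*201 - T(638, 556) = (-68 + 34*(-8))*201 - 1*(-503) = (-68 - 272)*201 + 503 = -340*201 + 503 = -68340 + 503 = -67837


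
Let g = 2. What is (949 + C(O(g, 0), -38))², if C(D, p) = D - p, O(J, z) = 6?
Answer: 986049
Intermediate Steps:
(949 + C(O(g, 0), -38))² = (949 + (6 - 1*(-38)))² = (949 + (6 + 38))² = (949 + 44)² = 993² = 986049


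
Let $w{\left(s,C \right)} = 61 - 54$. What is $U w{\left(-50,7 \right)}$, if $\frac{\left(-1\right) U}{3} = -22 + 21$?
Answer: $21$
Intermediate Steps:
$U = 3$ ($U = - 3 \left(-22 + 21\right) = \left(-3\right) \left(-1\right) = 3$)
$w{\left(s,C \right)} = 7$
$U w{\left(-50,7 \right)} = 3 \cdot 7 = 21$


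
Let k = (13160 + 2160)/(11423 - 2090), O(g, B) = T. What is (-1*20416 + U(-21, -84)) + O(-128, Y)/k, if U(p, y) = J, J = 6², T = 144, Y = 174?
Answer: -38859706/1915 ≈ -20292.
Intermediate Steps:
O(g, B) = 144
k = 15320/9333 ≈ 1.6415
J = 36
U(p, y) = 36
(-1*20416 + U(-21, -84)) + O(-128, Y)/k = (-1*20416 + 36) + 144/(15320/9333) = (-20416 + 36) + 144*(9333/15320) = -20380 + 167994/1915 = -38859706/1915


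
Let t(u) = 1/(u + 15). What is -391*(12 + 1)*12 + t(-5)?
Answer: -609959/10 ≈ -60996.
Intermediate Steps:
t(u) = 1/(15 + u)
-391*(12 + 1)*12 + t(-5) = -391*(12 + 1)*12 + 1/(15 - 5) = -5083*12 + 1/10 = -391*156 + ⅒ = -60996 + ⅒ = -609959/10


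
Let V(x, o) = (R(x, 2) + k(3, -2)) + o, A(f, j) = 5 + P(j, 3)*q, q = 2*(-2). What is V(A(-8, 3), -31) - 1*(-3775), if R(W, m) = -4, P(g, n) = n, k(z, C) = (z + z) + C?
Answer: 3744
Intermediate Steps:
k(z, C) = C + 2*z (k(z, C) = 2*z + C = C + 2*z)
q = -4
A(f, j) = -7 (A(f, j) = 5 + 3*(-4) = 5 - 12 = -7)
V(x, o) = o (V(x, o) = (-4 + (-2 + 2*3)) + o = (-4 + (-2 + 6)) + o = (-4 + 4) + o = 0 + o = o)
V(A(-8, 3), -31) - 1*(-3775) = -31 - 1*(-3775) = -31 + 3775 = 3744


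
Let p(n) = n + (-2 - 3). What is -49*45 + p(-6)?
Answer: -2216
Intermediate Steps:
p(n) = -5 + n (p(n) = n - 5 = -5 + n)
-49*45 + p(-6) = -49*45 + (-5 - 6) = -2205 - 11 = -2216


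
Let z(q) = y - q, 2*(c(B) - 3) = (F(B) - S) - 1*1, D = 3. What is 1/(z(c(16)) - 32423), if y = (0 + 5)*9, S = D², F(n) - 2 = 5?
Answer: -2/64759 ≈ -3.0884e-5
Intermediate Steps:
F(n) = 7 (F(n) = 2 + 5 = 7)
S = 9 (S = 3² = 9)
y = 45 (y = 5*9 = 45)
c(B) = 3/2 (c(B) = 3 + ((7 - 1*9) - 1*1)/2 = 3 + ((7 - 9) - 1)/2 = 3 + (-2 - 1)/2 = 3 + (½)*(-3) = 3 - 3/2 = 3/2)
z(q) = 45 - q
1/(z(c(16)) - 32423) = 1/((45 - 1*3/2) - 32423) = 1/((45 - 3/2) - 32423) = 1/(87/2 - 32423) = 1/(-64759/2) = -2/64759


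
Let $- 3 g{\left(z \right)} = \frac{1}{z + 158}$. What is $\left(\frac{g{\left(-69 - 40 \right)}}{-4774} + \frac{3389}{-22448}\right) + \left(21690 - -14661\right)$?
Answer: $\frac{286326778091875}{7876756272} \approx 36351.0$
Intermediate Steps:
$g{\left(z \right)} = - \frac{1}{3 \left(158 + z\right)}$ ($g{\left(z \right)} = - \frac{1}{3 \left(z + 158\right)} = - \frac{1}{3 \left(158 + z\right)}$)
$\left(\frac{g{\left(-69 - 40 \right)}}{-4774} + \frac{3389}{-22448}\right) + \left(21690 - -14661\right) = \left(\frac{\left(-1\right) \frac{1}{474 + 3 \left(-69 - 40\right)}}{-4774} + \frac{3389}{-22448}\right) + \left(21690 - -14661\right) = \left(- \frac{1}{474 + 3 \left(-69 - 40\right)} \left(- \frac{1}{4774}\right) + 3389 \left(- \frac{1}{22448}\right)\right) + \left(21690 + 14661\right) = \left(- \frac{1}{474 + 3 \left(-109\right)} \left(- \frac{1}{4774}\right) - \frac{3389}{22448}\right) + 36351 = \left(- \frac{1}{474 - 327} \left(- \frac{1}{4774}\right) - \frac{3389}{22448}\right) + 36351 = \left(- \frac{1}{147} \left(- \frac{1}{4774}\right) - \frac{3389}{22448}\right) + 36351 = \left(\left(-1\right) \frac{1}{147} \left(- \frac{1}{4774}\right) - \frac{3389}{22448}\right) + 36351 = \left(\left(- \frac{1}{147}\right) \left(- \frac{1}{4774}\right) - \frac{3389}{22448}\right) + 36351 = \left(\frac{1}{701778} - \frac{3389}{22448}\right) + 36351 = - \frac{1189151597}{7876756272} + 36351 = \frac{286326778091875}{7876756272}$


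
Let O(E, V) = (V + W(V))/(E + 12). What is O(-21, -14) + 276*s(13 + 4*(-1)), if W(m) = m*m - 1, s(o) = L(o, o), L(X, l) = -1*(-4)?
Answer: 9755/9 ≈ 1083.9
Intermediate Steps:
L(X, l) = 4
s(o) = 4
W(m) = -1 + m² (W(m) = m² - 1 = -1 + m²)
O(E, V) = (-1 + V + V²)/(12 + E) (O(E, V) = (V + (-1 + V²))/(E + 12) = (-1 + V + V²)/(12 + E))
O(-21, -14) + 276*s(13 + 4*(-1)) = (-1 - 14 + (-14)²)/(12 - 21) + 276*4 = (-1 - 14 + 196)/(-9) + 1104 = -⅑*181 + 1104 = -181/9 + 1104 = 9755/9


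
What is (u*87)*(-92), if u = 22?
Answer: -176088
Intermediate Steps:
(u*87)*(-92) = (22*87)*(-92) = 1914*(-92) = -176088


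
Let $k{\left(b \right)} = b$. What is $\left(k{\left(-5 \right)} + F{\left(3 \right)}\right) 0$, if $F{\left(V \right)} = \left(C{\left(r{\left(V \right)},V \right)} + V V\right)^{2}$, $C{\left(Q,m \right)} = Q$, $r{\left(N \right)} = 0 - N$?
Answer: $0$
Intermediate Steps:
$r{\left(N \right)} = - N$
$F{\left(V \right)} = \left(V^{2} - V\right)^{2}$ ($F{\left(V \right)} = \left(- V + V V\right)^{2} = \left(- V + V^{2}\right)^{2} = \left(V^{2} - V\right)^{2}$)
$\left(k{\left(-5 \right)} + F{\left(3 \right)}\right) 0 = \left(-5 + 3^{2} \left(-1 + 3\right)^{2}\right) 0 = \left(-5 + 9 \cdot 2^{2}\right) 0 = \left(-5 + 9 \cdot 4\right) 0 = \left(-5 + 36\right) 0 = 31 \cdot 0 = 0$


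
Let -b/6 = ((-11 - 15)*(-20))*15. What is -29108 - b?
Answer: 17692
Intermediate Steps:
b = -46800 (b = -6*(-11 - 15)*(-20)*15 = -6*(-26*(-20))*15 = -3120*15 = -6*7800 = -46800)
-29108 - b = -29108 - 1*(-46800) = -29108 + 46800 = 17692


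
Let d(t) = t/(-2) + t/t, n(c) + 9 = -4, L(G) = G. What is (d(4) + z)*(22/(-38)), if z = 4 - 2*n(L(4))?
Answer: -319/19 ≈ -16.789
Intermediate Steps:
n(c) = -13 (n(c) = -9 - 4 = -13)
z = 30 (z = 4 - 2*(-13) = 4 + 26 = 30)
d(t) = 1 - t/2 (d(t) = t*(-1/2) + 1 = -t/2 + 1 = 1 - t/2)
(d(4) + z)*(22/(-38)) = ((1 - 1/2*4) + 30)*(22/(-38)) = ((1 - 2) + 30)*(22*(-1/38)) = (-1 + 30)*(-11/19) = 29*(-11/19) = -319/19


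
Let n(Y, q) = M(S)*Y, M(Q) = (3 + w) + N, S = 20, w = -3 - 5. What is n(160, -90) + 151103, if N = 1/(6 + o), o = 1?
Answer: 1052281/7 ≈ 1.5033e+5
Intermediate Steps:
w = -8
N = 1/7 (N = 1/(6 + 1) = 1/7 ≈ 0.14286)
M(Q) = -34/7 (M(Q) = (3 - 8) + 1/7 = -5 + 1/7 = -34/7)
n(Y, q) = -34*Y/7
n(160, -90) + 151103 = -34/7*160 + 151103 = -5440/7 + 151103 = 1052281/7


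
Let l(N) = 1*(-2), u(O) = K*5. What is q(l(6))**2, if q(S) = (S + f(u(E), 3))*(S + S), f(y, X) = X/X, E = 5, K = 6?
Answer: 16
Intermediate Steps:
u(O) = 30 (u(O) = 6*5 = 30)
f(y, X) = 1
l(N) = -2
q(S) = 2*S*(1 + S) (q(S) = (S + 1)*(S + S) = (1 + S)*(2*S) = 2*S*(1 + S))
q(l(6))**2 = (2*(-2)*(1 - 2))**2 = (2*(-2)*(-1))**2 = 4**2 = 16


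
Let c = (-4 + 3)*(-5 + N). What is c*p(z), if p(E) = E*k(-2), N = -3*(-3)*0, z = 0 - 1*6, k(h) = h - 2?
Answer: 120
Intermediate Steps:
k(h) = -2 + h
z = -6 (z = 0 - 6 = -6)
N = 0 (N = 9*0 = 0)
c = 5 (c = (-4 + 3)*(-5 + 0) = -1*(-5) = 5)
p(E) = -4*E (p(E) = E*(-2 - 2) = E*(-4) = -4*E)
c*p(z) = 5*(-4*(-6)) = 5*24 = 120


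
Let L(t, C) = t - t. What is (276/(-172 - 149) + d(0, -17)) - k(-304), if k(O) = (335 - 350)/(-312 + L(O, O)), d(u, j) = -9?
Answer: -110255/11128 ≈ -9.9079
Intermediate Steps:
L(t, C) = 0
k(O) = 5/104 (k(O) = (335 - 350)/(-312 + 0) = -15/(-312) = -15*(-1/312) = 5/104)
(276/(-172 - 149) + d(0, -17)) - k(-304) = (276/(-172 - 149) - 9) - 1*5/104 = (276/(-321) - 9) - 5/104 = (276*(-1/321) - 9) - 5/104 = (-92/107 - 9) - 5/104 = -1055/107 - 5/104 = -110255/11128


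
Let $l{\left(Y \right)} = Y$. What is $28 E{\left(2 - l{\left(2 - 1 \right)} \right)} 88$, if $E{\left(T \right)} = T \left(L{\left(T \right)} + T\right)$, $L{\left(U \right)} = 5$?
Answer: $14784$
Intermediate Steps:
$E{\left(T \right)} = T \left(5 + T\right)$
$28 E{\left(2 - l{\left(2 - 1 \right)} \right)} 88 = 28 \left(2 - \left(2 - 1\right)\right) \left(5 + \left(2 - \left(2 - 1\right)\right)\right) 88 = 28 \left(2 - 1\right) \left(5 + \left(2 - 1\right)\right) 88 = 28 \cdot 1 \left(5 + 1\right) 88 = 28 \cdot 1 \cdot 6 \cdot 88 = 28 \cdot 6 \cdot 88 = 168 \cdot 88 = 14784$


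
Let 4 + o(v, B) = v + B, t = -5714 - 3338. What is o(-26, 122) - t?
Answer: 9144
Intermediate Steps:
t = -9052
o(v, B) = -4 + B + v (o(v, B) = -4 + (v + B) = -4 + (B + v) = -4 + B + v)
o(-26, 122) - t = (-4 + 122 - 26) - 1*(-9052) = 92 + 9052 = 9144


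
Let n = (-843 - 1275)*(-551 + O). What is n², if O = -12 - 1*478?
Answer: 4861310606244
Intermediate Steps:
O = -490 (O = -12 - 478 = -490)
n = 2204838 (n = (-843 - 1275)*(-551 - 490) = -2118*(-1041) = 2204838)
n² = 2204838² = 4861310606244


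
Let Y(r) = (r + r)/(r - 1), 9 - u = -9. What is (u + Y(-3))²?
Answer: 1521/4 ≈ 380.25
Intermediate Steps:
u = 18 (u = 9 - 1*(-9) = 9 + 9 = 18)
Y(r) = 2*r/(-1 + r) (Y(r) = (2*r)/(-1 + r) = 2*r/(-1 + r))
(u + Y(-3))² = (18 + 2*(-3)/(-1 - 3))² = (18 + 2*(-3)/(-4))² = (18 + 2*(-3)*(-¼))² = (18 + 3/2)² = (39/2)² = 1521/4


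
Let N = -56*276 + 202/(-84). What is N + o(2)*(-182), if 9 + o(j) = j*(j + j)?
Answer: -641609/42 ≈ -15276.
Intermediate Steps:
N = -649253/42 (N = -15456 + 202*(-1/84) = -15456 - 101/42 = -649253/42 ≈ -15458.)
o(j) = -9 + 2*j² (o(j) = -9 + j*(j + j) = -9 + j*(2*j) = -9 + 2*j²)
N + o(2)*(-182) = -649253/42 + (-9 + 2*2²)*(-182) = -649253/42 + (-9 + 2*4)*(-182) = -649253/42 + (-9 + 8)*(-182) = -649253/42 - 1*(-182) = -649253/42 + 182 = -641609/42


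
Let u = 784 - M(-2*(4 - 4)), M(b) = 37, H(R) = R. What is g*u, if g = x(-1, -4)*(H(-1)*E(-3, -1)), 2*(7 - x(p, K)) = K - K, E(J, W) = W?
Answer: 5229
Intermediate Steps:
x(p, K) = 7 (x(p, K) = 7 - (K - K)/2 = 7 - ½*0 = 7 + 0 = 7)
g = 7 (g = 7*(-1*(-1)) = 7*1 = 7)
u = 747 (u = 784 - 1*37 = 784 - 37 = 747)
g*u = 7*747 = 5229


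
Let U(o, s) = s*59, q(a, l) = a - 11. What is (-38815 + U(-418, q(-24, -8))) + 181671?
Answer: 140791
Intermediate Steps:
q(a, l) = -11 + a
U(o, s) = 59*s
(-38815 + U(-418, q(-24, -8))) + 181671 = (-38815 + 59*(-11 - 24)) + 181671 = (-38815 + 59*(-35)) + 181671 = (-38815 - 2065) + 181671 = -40880 + 181671 = 140791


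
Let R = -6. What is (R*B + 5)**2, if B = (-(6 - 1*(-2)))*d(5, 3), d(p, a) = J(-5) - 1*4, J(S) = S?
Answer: 182329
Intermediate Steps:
d(p, a) = -9 (d(p, a) = -5 - 1*4 = -5 - 4 = -9)
B = 72 (B = -(6 - 1*(-2))*(-9) = -(6 + 2)*(-9) = -1*8*(-9) = -8*(-9) = 72)
(R*B + 5)**2 = (-6*72 + 5)**2 = (-432 + 5)**2 = (-427)**2 = 182329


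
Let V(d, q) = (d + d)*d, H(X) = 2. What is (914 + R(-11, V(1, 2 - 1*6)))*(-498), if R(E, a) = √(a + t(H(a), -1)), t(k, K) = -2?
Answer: -455172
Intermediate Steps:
V(d, q) = 2*d² (V(d, q) = (2*d)*d = 2*d²)
R(E, a) = √(-2 + a) (R(E, a) = √(a - 2) = √(-2 + a))
(914 + R(-11, V(1, 2 - 1*6)))*(-498) = (914 + √(-2 + 2*1²))*(-498) = (914 + √(-2 + 2*1))*(-498) = (914 + √(-2 + 2))*(-498) = (914 + √0)*(-498) = (914 + 0)*(-498) = 914*(-498) = -455172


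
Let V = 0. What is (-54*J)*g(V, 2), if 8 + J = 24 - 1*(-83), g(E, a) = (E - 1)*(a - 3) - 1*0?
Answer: -5346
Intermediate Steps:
g(E, a) = (-1 + E)*(-3 + a) (g(E, a) = (-1 + E)*(-3 + a) + 0 = (-1 + E)*(-3 + a))
J = 99 (J = -8 + (24 - 1*(-83)) = -8 + (24 + 83) = -8 + 107 = 99)
(-54*J)*g(V, 2) = (-54*99)*(3 - 1*2 - 3*0 + 0*2) = -5346*(3 - 2 + 0 + 0) = -5346*1 = -5346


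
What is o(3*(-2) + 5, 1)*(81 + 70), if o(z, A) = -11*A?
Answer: -1661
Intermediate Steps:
o(3*(-2) + 5, 1)*(81 + 70) = (-11*1)*(81 + 70) = -11*151 = -1661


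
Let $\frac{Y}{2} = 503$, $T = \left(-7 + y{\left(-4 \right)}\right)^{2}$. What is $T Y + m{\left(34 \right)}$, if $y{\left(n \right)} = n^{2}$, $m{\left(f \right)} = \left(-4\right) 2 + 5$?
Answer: $81483$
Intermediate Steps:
$m{\left(f \right)} = -3$ ($m{\left(f \right)} = -8 + 5 = -3$)
$T = 81$ ($T = \left(-7 + \left(-4\right)^{2}\right)^{2} = \left(-7 + 16\right)^{2} = 9^{2} = 81$)
$Y = 1006$ ($Y = 2 \cdot 503 = 1006$)
$T Y + m{\left(34 \right)} = 81 \cdot 1006 - 3 = 81486 - 3 = 81483$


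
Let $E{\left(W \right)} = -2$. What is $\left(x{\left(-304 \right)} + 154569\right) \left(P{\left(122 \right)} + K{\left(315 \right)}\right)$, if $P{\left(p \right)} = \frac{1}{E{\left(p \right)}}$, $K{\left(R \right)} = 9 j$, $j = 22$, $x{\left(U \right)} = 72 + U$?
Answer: $\frac{60963115}{2} \approx 3.0482 \cdot 10^{7}$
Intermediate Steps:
$K{\left(R \right)} = 198$ ($K{\left(R \right)} = 9 \cdot 22 = 198$)
$P{\left(p \right)} = - \frac{1}{2}$ ($P{\left(p \right)} = \frac{1}{-2} = - \frac{1}{2}$)
$\left(x{\left(-304 \right)} + 154569\right) \left(P{\left(122 \right)} + K{\left(315 \right)}\right) = \left(\left(72 - 304\right) + 154569\right) \left(- \frac{1}{2} + 198\right) = \left(-232 + 154569\right) \frac{395}{2} = 154337 \cdot \frac{395}{2} = \frac{60963115}{2}$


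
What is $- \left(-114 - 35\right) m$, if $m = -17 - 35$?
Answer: $-7748$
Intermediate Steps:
$m = -52$ ($m = -17 - 35 = -52$)
$- \left(-114 - 35\right) m = - \left(-114 - 35\right) \left(-52\right) = - \left(-149\right) \left(-52\right) = \left(-1\right) 7748 = -7748$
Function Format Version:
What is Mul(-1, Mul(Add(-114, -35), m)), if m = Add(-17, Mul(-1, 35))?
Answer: -7748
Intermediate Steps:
m = -52 (m = Add(-17, -35) = -52)
Mul(-1, Mul(Add(-114, -35), m)) = Mul(-1, Mul(Add(-114, -35), -52)) = Mul(-1, Mul(-149, -52)) = Mul(-1, 7748) = -7748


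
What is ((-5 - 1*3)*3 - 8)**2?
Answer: 1024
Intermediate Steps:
((-5 - 1*3)*3 - 8)**2 = ((-5 - 3)*3 - 8)**2 = (-8*3 - 8)**2 = (-24 - 8)**2 = (-32)**2 = 1024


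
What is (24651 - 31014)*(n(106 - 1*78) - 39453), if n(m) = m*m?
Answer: 246050847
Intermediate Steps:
n(m) = m²
(24651 - 31014)*(n(106 - 1*78) - 39453) = (24651 - 31014)*((106 - 1*78)² - 39453) = -6363*((106 - 78)² - 39453) = -6363*(28² - 39453) = -6363*(784 - 39453) = -6363*(-38669) = 246050847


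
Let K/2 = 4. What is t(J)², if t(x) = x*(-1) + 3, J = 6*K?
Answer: 2025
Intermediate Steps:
K = 8 (K = 2*4 = 8)
J = 48 (J = 6*8 = 48)
t(x) = 3 - x (t(x) = -x + 3 = 3 - x)
t(J)² = (3 - 1*48)² = (3 - 48)² = (-45)² = 2025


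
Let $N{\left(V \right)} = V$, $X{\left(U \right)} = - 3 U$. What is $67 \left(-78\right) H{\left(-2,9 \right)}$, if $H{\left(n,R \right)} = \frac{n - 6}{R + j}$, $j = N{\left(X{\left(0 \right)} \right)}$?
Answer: $\frac{13936}{3} \approx 4645.3$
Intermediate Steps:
$j = 0$ ($j = \left(-3\right) 0 = 0$)
$H{\left(n,R \right)} = \frac{-6 + n}{R}$ ($H{\left(n,R \right)} = \frac{n - 6}{R + 0} = \frac{-6 + n}{R}$)
$67 \left(-78\right) H{\left(-2,9 \right)} = 67 \left(-78\right) \frac{-6 - 2}{9} = - 5226 \cdot \frac{1}{9} \left(-8\right) = \left(-5226\right) \left(- \frac{8}{9}\right) = \frac{13936}{3}$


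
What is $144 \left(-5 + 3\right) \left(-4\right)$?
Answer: $1152$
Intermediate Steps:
$144 \left(-5 + 3\right) \left(-4\right) = 144 \left(\left(-2\right) \left(-4\right)\right) = 144 \cdot 8 = 1152$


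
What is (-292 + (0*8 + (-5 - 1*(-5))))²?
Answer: 85264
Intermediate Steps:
(-292 + (0*8 + (-5 - 1*(-5))))² = (-292 + (0 + (-5 + 5)))² = (-292 + (0 + 0))² = (-292 + 0)² = (-292)² = 85264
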